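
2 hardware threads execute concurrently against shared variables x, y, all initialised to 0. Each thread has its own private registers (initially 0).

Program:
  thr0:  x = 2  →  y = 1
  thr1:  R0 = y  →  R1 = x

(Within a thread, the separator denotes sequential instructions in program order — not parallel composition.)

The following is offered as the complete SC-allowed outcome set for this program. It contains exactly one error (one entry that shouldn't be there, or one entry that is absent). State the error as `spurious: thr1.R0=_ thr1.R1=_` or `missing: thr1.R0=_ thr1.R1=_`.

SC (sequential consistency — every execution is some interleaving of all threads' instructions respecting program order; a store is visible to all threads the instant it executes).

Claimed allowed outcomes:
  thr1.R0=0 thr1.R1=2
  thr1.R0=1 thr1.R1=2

outcome vector order: (thr1.R0,thr1.R1)
SC (3): 0/0; 0/2; 1/2
SC∖claimed = {0/0}

missing: thr1.R0=0 thr1.R1=0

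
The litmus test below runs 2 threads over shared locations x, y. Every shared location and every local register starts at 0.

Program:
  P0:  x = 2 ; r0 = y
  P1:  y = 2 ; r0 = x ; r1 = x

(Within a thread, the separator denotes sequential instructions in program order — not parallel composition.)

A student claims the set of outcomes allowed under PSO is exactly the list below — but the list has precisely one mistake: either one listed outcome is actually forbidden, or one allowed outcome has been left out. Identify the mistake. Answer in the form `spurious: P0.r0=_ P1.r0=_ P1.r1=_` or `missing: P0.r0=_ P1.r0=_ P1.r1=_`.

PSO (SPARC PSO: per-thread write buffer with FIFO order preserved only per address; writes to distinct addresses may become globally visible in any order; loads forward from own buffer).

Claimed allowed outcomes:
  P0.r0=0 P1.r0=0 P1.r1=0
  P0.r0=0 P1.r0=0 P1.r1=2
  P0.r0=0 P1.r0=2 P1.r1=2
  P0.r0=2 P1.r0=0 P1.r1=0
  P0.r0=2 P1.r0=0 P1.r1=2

outcome vector order: (P0.r0,P1.r0,P1.r1)
under PSO → 000; 002; 022; 200; 202; 222
PSO∖claimed = {222}

missing: P0.r0=2 P1.r0=2 P1.r1=2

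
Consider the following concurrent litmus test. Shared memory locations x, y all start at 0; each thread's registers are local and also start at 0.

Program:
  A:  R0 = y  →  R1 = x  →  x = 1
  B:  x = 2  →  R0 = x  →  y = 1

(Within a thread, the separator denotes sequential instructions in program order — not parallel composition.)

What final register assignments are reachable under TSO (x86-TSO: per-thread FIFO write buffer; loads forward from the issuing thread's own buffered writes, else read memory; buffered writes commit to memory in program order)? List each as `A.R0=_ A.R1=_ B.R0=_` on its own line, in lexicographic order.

A.R0=0 A.R1=0 B.R0=1
A.R0=0 A.R1=0 B.R0=2
A.R0=0 A.R1=2 B.R0=1
A.R0=0 A.R1=2 B.R0=2
A.R0=1 A.R1=2 B.R0=2

outcome vector order: (A.R0,A.R1,B.R0)
|TSO outcomes| = 5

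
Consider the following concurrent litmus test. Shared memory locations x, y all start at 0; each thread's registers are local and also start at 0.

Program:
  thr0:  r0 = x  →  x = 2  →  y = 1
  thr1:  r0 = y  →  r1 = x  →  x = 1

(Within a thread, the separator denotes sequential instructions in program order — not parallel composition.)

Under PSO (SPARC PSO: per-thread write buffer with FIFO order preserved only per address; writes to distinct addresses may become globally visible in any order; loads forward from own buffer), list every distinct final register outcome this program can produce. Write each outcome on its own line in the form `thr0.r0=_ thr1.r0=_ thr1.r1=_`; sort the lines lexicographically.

outcome vector order: (thr0.r0,thr1.r0,thr1.r1)
|PSO outcomes| = 5

thr0.r0=0 thr1.r0=0 thr1.r1=0
thr0.r0=0 thr1.r0=0 thr1.r1=2
thr0.r0=0 thr1.r0=1 thr1.r1=0
thr0.r0=0 thr1.r0=1 thr1.r1=2
thr0.r0=1 thr1.r0=0 thr1.r1=0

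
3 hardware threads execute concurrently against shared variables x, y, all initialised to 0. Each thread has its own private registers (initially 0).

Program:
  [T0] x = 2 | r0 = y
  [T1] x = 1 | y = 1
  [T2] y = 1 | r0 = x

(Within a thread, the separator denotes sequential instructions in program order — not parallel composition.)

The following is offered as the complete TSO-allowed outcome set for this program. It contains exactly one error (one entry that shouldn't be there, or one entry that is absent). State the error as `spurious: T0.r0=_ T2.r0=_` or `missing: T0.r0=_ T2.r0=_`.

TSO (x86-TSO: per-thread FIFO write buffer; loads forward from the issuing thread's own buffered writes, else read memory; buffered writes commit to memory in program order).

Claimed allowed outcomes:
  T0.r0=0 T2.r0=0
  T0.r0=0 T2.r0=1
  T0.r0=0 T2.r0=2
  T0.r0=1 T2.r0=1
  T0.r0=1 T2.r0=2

missing: T0.r0=1 T2.r0=0

outcome vector order: (T0.r0,T2.r0)
TSO (6): (0,0), (0,1), (0,2), (1,0), (1,1), (1,2)
TSO∖claimed = {(1,0)}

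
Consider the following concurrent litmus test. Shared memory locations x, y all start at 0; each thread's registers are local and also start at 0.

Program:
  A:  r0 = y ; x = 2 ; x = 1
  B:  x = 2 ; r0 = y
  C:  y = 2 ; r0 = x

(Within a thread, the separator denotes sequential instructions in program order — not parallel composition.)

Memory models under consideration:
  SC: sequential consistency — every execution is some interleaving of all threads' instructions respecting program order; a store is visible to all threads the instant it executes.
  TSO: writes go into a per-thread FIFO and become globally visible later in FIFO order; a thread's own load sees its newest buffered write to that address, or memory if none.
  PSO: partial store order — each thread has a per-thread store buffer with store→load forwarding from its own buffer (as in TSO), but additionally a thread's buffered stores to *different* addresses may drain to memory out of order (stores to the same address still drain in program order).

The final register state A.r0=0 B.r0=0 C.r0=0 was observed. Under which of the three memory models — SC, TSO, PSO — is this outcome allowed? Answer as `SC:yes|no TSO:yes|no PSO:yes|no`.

outcome vector order: (A.r0,B.r0,C.r0)
SC: 10 outcomes — {001, 002, 020, 021, 022, 201, 202, 220, 221, 222}
TSO: 12 outcomes — {000, 001, 002, 020, 021, 022, 200, 201, 202, 220, 221, 222}
PSO: 12 outcomes — {000, 001, 002, 020, 021, 022, 200, 201, 202, 220, 221, 222}
target 000 ∈ {TSO,PSO}

SC:no TSO:yes PSO:yes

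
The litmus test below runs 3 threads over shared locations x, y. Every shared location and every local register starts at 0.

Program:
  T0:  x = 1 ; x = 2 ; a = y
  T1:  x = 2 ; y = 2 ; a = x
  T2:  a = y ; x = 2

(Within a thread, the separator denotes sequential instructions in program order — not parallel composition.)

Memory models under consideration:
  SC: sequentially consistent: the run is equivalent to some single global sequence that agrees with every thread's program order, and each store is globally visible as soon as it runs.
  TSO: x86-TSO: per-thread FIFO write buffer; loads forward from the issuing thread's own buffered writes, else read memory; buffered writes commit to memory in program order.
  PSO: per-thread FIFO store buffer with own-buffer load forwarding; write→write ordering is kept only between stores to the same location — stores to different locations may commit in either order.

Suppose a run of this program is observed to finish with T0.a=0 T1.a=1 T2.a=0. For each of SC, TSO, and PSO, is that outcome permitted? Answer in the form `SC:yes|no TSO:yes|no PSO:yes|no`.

SC:no TSO:yes PSO:yes

outcome vector order: (T0.a,T1.a,T2.a)
under SC → (0,2,0); (0,2,2); (2,1,0); (2,1,2); (2,2,0); (2,2,2)
under TSO → (0,1,0); (0,1,2); (0,2,0); (0,2,2); (2,1,0); (2,1,2); (2,2,0); (2,2,2)
under PSO → (0,1,0); (0,1,2); (0,2,0); (0,2,2); (2,1,0); (2,1,2); (2,2,0); (2,2,2)
target (0,1,0) ∈ {TSO,PSO}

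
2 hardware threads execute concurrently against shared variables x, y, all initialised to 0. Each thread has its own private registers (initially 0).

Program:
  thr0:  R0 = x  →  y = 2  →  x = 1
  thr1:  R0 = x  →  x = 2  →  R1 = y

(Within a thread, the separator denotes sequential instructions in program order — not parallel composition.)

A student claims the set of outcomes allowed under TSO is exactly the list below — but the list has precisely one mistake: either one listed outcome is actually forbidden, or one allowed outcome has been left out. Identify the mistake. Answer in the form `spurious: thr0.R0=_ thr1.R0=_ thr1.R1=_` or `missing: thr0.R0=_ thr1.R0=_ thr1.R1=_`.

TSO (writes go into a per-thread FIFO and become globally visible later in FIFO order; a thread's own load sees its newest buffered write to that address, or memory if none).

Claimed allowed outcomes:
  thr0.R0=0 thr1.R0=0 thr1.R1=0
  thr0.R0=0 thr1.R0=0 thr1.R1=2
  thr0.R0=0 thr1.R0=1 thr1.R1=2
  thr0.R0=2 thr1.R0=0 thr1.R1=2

missing: thr0.R0=2 thr1.R0=0 thr1.R1=0

outcome vector order: (thr0.R0,thr1.R0,thr1.R1)
[TSO] allowed = {000, 002, 012, 200, 202}
TSO∖claimed = {200}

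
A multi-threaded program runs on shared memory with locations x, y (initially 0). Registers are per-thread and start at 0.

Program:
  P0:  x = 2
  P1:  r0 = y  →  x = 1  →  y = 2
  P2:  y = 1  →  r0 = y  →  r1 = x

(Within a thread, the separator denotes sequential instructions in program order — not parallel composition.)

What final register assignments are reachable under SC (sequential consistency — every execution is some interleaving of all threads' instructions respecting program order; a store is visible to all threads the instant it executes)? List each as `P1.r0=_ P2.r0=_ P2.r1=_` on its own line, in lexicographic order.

P1.r0=0 P2.r0=1 P2.r1=0
P1.r0=0 P2.r0=1 P2.r1=1
P1.r0=0 P2.r0=1 P2.r1=2
P1.r0=0 P2.r0=2 P2.r1=1
P1.r0=0 P2.r0=2 P2.r1=2
P1.r0=1 P2.r0=1 P2.r1=0
P1.r0=1 P2.r0=1 P2.r1=1
P1.r0=1 P2.r0=1 P2.r1=2
P1.r0=1 P2.r0=2 P2.r1=1
P1.r0=1 P2.r0=2 P2.r1=2

outcome vector order: (P1.r0,P2.r0,P2.r1)
|SC outcomes| = 10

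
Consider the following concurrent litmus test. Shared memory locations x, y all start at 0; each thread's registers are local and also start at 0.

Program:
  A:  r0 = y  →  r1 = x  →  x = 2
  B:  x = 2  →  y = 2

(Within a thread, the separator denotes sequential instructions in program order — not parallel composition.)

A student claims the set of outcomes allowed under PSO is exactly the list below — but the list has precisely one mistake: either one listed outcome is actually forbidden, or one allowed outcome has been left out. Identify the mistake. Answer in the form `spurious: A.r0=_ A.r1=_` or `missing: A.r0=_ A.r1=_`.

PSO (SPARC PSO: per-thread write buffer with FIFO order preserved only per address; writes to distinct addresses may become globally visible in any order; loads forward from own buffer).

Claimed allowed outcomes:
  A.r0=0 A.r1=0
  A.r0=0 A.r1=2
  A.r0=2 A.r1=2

outcome vector order: (A.r0,A.r1)
PSO (4): (0,0) (0,2) (2,0) (2,2)
PSO∖claimed = {(2,0)}

missing: A.r0=2 A.r1=0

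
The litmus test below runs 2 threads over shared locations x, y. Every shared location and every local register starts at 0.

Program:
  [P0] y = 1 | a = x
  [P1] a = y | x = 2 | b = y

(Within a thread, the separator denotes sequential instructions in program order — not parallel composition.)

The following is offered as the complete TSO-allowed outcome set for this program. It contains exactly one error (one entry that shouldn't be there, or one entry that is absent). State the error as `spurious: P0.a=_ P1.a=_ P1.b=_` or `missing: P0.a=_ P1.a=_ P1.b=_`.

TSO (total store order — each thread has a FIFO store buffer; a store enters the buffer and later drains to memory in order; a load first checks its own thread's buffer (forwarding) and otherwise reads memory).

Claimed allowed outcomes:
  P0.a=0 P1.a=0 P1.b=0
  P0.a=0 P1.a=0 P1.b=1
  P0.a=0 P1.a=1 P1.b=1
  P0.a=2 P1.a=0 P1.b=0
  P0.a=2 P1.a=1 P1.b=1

missing: P0.a=2 P1.a=0 P1.b=1

outcome vector order: (P0.a,P1.a,P1.b)
TSO: 6 outcomes — {000 001 011 200 201 211}
TSO∖claimed = {201}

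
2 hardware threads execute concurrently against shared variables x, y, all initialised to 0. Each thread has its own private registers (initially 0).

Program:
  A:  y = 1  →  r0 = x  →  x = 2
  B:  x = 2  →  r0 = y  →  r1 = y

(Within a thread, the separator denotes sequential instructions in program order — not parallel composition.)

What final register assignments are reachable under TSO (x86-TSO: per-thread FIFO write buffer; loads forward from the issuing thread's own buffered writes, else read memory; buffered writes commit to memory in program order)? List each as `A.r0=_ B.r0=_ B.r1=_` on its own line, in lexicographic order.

A.r0=0 B.r0=0 B.r1=0
A.r0=0 B.r0=0 B.r1=1
A.r0=0 B.r0=1 B.r1=1
A.r0=2 B.r0=0 B.r1=0
A.r0=2 B.r0=0 B.r1=1
A.r0=2 B.r0=1 B.r1=1

outcome vector order: (A.r0,B.r0,B.r1)
|TSO outcomes| = 6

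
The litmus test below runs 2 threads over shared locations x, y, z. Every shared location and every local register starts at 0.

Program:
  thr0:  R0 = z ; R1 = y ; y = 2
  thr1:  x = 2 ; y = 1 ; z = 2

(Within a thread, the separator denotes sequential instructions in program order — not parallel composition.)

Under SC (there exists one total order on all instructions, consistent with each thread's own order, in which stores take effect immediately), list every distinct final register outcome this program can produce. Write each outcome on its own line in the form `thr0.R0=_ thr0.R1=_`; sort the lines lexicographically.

thr0.R0=0 thr0.R1=0
thr0.R0=0 thr0.R1=1
thr0.R0=2 thr0.R1=1

outcome vector order: (thr0.R0,thr0.R1)
|SC outcomes| = 3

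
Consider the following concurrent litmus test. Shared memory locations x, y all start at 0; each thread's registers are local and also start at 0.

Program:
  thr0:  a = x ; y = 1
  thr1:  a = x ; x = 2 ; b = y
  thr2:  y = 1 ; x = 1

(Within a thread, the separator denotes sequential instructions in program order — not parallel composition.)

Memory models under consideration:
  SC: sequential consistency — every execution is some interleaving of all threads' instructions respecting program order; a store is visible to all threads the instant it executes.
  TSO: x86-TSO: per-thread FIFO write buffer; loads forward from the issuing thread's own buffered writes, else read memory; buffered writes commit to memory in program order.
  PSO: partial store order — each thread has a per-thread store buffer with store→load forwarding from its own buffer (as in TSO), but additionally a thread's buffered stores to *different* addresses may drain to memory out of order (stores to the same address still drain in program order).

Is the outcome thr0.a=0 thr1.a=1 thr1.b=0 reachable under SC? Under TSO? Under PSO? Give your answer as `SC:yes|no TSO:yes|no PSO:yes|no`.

SC:no TSO:no PSO:yes

outcome vector order: (thr0.a,thr1.a,thr1.b)
SC: 9 outcomes — {<0 0 0>; <0 0 1>; <0 1 1>; <1 0 0>; <1 0 1>; <1 1 1>; <2 0 0>; <2 0 1>; <2 1 1>}
TSO: 9 outcomes — {<0 0 0>; <0 0 1>; <0 1 1>; <1 0 0>; <1 0 1>; <1 1 1>; <2 0 0>; <2 0 1>; <2 1 1>}
PSO: 12 outcomes — {<0 0 0>; <0 0 1>; <0 1 0>; <0 1 1>; <1 0 0>; <1 0 1>; <1 1 0>; <1 1 1>; <2 0 0>; <2 0 1>; <2 1 0>; <2 1 1>}
target <0 1 0> ∈ {PSO}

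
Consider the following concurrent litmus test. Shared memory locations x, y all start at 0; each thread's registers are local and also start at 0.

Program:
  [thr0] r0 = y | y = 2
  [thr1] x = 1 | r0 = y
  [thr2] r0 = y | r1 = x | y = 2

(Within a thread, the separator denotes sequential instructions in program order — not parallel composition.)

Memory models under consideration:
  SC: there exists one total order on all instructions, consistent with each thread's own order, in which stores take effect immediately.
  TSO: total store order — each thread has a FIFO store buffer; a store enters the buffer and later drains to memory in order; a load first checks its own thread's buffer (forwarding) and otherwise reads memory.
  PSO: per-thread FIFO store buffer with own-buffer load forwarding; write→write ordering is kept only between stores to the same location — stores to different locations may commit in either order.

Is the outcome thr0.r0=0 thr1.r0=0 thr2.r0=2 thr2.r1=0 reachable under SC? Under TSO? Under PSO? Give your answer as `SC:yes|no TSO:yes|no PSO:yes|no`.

outcome vector order: (thr0.r0,thr1.r0,thr2.r0,thr2.r1)
under SC → 0/0/0/0, 0/0/0/1, 0/0/2/1, 0/2/0/0, 0/2/0/1, 0/2/2/0, 0/2/2/1, 2/0/0/0, 2/0/0/1, 2/2/0/0, 2/2/0/1
under TSO → 0/0/0/0, 0/0/0/1, 0/0/2/0, 0/0/2/1, 0/2/0/0, 0/2/0/1, 0/2/2/0, 0/2/2/1, 2/0/0/0, 2/0/0/1, 2/2/0/0, 2/2/0/1
under PSO → 0/0/0/0, 0/0/0/1, 0/0/2/0, 0/0/2/1, 0/2/0/0, 0/2/0/1, 0/2/2/0, 0/2/2/1, 2/0/0/0, 2/0/0/1, 2/2/0/0, 2/2/0/1
target 0/0/2/0 ∈ {TSO,PSO}

SC:no TSO:yes PSO:yes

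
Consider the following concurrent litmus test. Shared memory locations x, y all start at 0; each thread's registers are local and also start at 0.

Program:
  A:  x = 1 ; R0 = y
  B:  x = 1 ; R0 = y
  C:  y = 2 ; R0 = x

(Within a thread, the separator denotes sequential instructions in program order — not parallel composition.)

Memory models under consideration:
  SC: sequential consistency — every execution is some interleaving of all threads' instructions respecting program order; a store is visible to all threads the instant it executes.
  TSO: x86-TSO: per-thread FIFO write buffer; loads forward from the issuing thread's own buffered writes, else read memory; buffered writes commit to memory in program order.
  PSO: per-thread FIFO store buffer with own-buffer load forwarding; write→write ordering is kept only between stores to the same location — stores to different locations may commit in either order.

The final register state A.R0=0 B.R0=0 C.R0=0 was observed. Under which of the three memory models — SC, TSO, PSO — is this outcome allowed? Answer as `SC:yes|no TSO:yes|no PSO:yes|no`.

outcome vector order: (A.R0,B.R0,C.R0)
SC: 5 outcomes — {001 021 201 220 221}
TSO: 8 outcomes — {000 001 020 021 200 201 220 221}
PSO: 8 outcomes — {000 001 020 021 200 201 220 221}
target 000 ∈ {TSO,PSO}

SC:no TSO:yes PSO:yes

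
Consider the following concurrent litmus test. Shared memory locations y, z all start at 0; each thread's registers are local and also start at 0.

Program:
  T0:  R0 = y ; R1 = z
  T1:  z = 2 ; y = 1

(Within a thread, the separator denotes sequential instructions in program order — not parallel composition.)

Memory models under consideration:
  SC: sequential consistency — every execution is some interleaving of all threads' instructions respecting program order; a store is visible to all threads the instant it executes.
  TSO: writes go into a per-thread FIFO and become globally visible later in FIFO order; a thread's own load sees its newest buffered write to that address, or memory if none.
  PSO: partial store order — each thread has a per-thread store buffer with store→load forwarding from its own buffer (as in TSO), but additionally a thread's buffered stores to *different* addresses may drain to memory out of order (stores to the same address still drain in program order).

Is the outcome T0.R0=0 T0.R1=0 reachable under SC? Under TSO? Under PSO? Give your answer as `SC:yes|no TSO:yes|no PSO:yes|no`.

outcome vector order: (T0.R0,T0.R1)
under SC → <0 0>, <0 2>, <1 2>
under TSO → <0 0>, <0 2>, <1 2>
under PSO → <0 0>, <0 2>, <1 0>, <1 2>
target <0 0> ∈ {SC,TSO,PSO}

SC:yes TSO:yes PSO:yes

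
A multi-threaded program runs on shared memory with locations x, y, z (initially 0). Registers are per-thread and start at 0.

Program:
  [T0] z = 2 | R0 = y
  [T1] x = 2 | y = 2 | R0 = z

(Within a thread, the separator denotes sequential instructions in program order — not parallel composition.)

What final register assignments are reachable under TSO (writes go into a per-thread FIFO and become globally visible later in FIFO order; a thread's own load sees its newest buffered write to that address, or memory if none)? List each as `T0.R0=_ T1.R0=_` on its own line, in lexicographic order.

T0.R0=0 T1.R0=0
T0.R0=0 T1.R0=2
T0.R0=2 T1.R0=0
T0.R0=2 T1.R0=2

outcome vector order: (T0.R0,T1.R0)
|TSO outcomes| = 4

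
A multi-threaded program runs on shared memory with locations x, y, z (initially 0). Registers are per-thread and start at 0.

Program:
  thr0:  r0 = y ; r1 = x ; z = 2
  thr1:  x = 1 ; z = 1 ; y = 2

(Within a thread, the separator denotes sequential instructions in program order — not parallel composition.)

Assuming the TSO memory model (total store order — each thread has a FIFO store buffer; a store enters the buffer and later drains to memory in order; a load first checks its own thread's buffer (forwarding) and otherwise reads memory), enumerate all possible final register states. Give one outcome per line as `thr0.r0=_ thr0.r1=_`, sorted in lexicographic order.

outcome vector order: (thr0.r0,thr0.r1)
|TSO outcomes| = 3

thr0.r0=0 thr0.r1=0
thr0.r0=0 thr0.r1=1
thr0.r0=2 thr0.r1=1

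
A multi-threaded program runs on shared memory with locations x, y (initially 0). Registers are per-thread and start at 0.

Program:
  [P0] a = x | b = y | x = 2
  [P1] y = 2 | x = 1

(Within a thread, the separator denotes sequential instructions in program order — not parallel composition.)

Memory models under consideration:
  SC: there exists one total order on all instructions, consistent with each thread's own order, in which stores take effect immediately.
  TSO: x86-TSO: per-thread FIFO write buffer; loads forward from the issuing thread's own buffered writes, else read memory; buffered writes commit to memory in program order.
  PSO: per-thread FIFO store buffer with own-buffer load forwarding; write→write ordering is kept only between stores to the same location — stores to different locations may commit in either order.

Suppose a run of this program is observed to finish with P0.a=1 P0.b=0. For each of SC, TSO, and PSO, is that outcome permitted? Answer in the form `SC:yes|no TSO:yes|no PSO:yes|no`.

outcome vector order: (P0.a,P0.b)
[SC] allowed = {<0 0> <0 2> <1 2>}
[TSO] allowed = {<0 0> <0 2> <1 2>}
[PSO] allowed = {<0 0> <0 2> <1 0> <1 2>}
target <1 0> ∈ {PSO}

SC:no TSO:no PSO:yes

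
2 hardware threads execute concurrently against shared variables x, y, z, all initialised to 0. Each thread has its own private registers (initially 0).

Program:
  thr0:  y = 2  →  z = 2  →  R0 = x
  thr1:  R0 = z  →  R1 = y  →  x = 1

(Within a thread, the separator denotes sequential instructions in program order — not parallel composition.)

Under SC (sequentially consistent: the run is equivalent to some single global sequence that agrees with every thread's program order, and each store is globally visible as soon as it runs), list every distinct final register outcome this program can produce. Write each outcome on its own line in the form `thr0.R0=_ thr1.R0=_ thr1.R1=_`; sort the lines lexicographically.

outcome vector order: (thr0.R0,thr1.R0,thr1.R1)
|SC outcomes| = 6

thr0.R0=0 thr1.R0=0 thr1.R1=0
thr0.R0=0 thr1.R0=0 thr1.R1=2
thr0.R0=0 thr1.R0=2 thr1.R1=2
thr0.R0=1 thr1.R0=0 thr1.R1=0
thr0.R0=1 thr1.R0=0 thr1.R1=2
thr0.R0=1 thr1.R0=2 thr1.R1=2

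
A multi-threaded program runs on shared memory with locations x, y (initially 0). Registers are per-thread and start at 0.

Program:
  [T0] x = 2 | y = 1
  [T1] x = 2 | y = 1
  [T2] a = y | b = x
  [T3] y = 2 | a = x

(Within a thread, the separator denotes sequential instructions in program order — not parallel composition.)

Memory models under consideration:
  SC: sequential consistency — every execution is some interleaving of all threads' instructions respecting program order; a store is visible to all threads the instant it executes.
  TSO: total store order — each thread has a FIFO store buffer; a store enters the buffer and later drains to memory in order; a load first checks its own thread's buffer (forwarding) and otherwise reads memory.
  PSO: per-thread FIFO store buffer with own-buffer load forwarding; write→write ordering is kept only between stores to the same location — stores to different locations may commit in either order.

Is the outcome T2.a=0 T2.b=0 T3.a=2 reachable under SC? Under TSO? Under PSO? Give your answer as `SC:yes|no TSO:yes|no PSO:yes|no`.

outcome vector order: (T2.a,T2.b,T3.a)
under SC → (0,0,0) (0,0,2) (0,2,0) (0,2,2) (1,2,0) (1,2,2) (2,0,0) (2,0,2) (2,2,0) (2,2,2)
under TSO → (0,0,0) (0,0,2) (0,2,0) (0,2,2) (1,2,0) (1,2,2) (2,0,0) (2,0,2) (2,2,0) (2,2,2)
under PSO → (0,0,0) (0,0,2) (0,2,0) (0,2,2) (1,0,0) (1,0,2) (1,2,0) (1,2,2) (2,0,0) (2,0,2) (2,2,0) (2,2,2)
target (0,0,2) ∈ {SC,TSO,PSO}

SC:yes TSO:yes PSO:yes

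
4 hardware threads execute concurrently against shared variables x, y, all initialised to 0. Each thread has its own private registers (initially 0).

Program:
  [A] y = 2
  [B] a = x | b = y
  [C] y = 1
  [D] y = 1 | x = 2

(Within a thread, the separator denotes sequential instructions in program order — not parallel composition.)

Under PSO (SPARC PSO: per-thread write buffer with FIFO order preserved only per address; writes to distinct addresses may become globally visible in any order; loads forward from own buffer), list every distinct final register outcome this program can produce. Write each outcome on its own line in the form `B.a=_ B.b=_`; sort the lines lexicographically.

B.a=0 B.b=0
B.a=0 B.b=1
B.a=0 B.b=2
B.a=2 B.b=0
B.a=2 B.b=1
B.a=2 B.b=2

outcome vector order: (B.a,B.b)
|PSO outcomes| = 6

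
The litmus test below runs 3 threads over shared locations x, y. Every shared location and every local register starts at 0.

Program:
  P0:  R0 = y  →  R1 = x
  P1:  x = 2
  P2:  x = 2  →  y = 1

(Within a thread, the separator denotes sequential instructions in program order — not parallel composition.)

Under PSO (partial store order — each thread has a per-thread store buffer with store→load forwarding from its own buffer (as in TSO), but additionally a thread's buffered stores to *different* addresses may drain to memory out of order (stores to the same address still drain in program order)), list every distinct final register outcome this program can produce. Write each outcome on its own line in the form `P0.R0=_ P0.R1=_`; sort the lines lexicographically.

P0.R0=0 P0.R1=0
P0.R0=0 P0.R1=2
P0.R0=1 P0.R1=0
P0.R0=1 P0.R1=2

outcome vector order: (P0.R0,P0.R1)
|PSO outcomes| = 4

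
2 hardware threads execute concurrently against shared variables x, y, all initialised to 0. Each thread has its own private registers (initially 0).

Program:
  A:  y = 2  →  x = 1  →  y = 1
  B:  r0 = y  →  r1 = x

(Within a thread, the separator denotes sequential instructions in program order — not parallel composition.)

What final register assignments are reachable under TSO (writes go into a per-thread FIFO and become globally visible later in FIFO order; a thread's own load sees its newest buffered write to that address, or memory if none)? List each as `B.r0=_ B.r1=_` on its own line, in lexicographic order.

outcome vector order: (B.r0,B.r1)
|TSO outcomes| = 5

B.r0=0 B.r1=0
B.r0=0 B.r1=1
B.r0=1 B.r1=1
B.r0=2 B.r1=0
B.r0=2 B.r1=1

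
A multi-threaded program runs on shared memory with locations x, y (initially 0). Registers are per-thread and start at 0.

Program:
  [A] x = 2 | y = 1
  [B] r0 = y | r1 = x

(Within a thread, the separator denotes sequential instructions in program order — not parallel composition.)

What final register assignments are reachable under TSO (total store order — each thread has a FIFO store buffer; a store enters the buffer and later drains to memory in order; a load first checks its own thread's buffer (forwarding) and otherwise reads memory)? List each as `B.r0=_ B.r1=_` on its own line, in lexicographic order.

outcome vector order: (B.r0,B.r1)
|TSO outcomes| = 3

B.r0=0 B.r1=0
B.r0=0 B.r1=2
B.r0=1 B.r1=2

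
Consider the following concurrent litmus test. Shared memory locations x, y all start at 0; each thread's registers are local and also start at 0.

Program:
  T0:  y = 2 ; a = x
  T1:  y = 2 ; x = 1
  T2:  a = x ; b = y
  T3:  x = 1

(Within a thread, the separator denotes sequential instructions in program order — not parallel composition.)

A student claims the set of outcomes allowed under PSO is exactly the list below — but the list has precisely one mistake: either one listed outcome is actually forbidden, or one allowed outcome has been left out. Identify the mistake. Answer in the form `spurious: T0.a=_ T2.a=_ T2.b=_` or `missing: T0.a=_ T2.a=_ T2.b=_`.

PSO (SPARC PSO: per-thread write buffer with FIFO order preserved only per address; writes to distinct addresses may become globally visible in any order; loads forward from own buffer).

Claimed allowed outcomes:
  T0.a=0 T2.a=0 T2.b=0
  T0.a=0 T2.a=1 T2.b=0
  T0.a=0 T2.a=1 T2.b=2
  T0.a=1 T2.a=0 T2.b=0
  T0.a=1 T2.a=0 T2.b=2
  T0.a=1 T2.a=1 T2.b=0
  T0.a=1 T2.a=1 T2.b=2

missing: T0.a=0 T2.a=0 T2.b=2

outcome vector order: (T0.a,T2.a,T2.b)
PSO (8): (0,0,0) (0,0,2) (0,1,0) (0,1,2) (1,0,0) (1,0,2) (1,1,0) (1,1,2)
PSO∖claimed = {(0,0,2)}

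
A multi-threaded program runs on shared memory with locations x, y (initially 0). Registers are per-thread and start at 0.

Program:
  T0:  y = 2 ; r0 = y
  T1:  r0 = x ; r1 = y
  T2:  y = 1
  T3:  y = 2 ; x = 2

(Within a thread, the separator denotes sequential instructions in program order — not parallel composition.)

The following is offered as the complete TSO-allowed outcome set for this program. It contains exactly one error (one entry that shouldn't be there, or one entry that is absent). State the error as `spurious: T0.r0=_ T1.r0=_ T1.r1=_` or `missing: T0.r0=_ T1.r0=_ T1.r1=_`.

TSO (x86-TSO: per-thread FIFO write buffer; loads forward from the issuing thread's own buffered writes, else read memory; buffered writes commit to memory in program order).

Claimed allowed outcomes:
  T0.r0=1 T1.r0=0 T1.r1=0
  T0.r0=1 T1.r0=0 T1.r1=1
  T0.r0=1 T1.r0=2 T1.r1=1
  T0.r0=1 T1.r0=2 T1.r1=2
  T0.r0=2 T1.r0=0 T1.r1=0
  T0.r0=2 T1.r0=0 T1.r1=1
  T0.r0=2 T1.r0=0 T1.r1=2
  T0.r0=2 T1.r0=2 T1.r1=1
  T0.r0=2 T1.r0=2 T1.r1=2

outcome vector order: (T0.r0,T1.r0,T1.r1)
[TSO] allowed = {<1 0 0>, <1 0 1>, <1 0 2>, <1 2 1>, <1 2 2>, <2 0 0>, <2 0 1>, <2 0 2>, <2 2 1>, <2 2 2>}
TSO∖claimed = {<1 0 2>}

missing: T0.r0=1 T1.r0=0 T1.r1=2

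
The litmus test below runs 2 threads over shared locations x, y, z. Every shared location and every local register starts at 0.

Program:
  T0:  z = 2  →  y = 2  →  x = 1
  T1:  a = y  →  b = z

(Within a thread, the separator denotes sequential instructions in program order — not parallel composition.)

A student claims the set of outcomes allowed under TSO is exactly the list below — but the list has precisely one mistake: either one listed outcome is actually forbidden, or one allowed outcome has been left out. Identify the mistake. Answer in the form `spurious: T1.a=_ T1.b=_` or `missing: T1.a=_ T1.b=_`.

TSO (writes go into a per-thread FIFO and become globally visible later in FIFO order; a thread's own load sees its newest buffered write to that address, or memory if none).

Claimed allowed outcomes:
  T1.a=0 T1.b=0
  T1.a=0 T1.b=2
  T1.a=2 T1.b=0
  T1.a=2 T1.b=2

spurious: T1.a=2 T1.b=0

outcome vector order: (T1.a,T1.b)
[TSO] allowed = {(0,0) (0,2) (2,2)}
claimed∖TSO = {(2,0)}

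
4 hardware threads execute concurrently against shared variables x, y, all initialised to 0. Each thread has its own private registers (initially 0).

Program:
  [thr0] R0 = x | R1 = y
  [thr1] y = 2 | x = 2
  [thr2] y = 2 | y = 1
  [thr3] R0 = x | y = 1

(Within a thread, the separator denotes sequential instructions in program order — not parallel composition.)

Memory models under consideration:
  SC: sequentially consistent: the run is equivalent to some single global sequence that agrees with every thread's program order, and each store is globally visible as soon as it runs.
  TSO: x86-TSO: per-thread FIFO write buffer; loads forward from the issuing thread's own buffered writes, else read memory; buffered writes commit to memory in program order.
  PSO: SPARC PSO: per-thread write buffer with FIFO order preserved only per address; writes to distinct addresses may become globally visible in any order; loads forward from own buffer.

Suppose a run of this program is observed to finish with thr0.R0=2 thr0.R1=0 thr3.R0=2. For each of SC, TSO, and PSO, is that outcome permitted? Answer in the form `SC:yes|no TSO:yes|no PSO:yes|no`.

SC:no TSO:no PSO:yes

outcome vector order: (thr0.R0,thr0.R1,thr3.R0)
SC: 10 outcomes — {0/0/0 0/0/2 0/1/0 0/1/2 0/2/0 0/2/2 2/1/0 2/1/2 2/2/0 2/2/2}
TSO: 10 outcomes — {0/0/0 0/0/2 0/1/0 0/1/2 0/2/0 0/2/2 2/1/0 2/1/2 2/2/0 2/2/2}
PSO: 12 outcomes — {0/0/0 0/0/2 0/1/0 0/1/2 0/2/0 0/2/2 2/0/0 2/0/2 2/1/0 2/1/2 2/2/0 2/2/2}
target 2/0/2 ∈ {PSO}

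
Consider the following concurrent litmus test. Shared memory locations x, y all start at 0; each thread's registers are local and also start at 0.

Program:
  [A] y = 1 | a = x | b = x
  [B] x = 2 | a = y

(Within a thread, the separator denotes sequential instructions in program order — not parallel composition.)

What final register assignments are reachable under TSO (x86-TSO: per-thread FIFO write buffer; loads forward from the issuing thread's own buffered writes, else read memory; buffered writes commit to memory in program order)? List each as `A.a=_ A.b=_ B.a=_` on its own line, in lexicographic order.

outcome vector order: (A.a,A.b,B.a)
|TSO outcomes| = 6

A.a=0 A.b=0 B.a=0
A.a=0 A.b=0 B.a=1
A.a=0 A.b=2 B.a=0
A.a=0 A.b=2 B.a=1
A.a=2 A.b=2 B.a=0
A.a=2 A.b=2 B.a=1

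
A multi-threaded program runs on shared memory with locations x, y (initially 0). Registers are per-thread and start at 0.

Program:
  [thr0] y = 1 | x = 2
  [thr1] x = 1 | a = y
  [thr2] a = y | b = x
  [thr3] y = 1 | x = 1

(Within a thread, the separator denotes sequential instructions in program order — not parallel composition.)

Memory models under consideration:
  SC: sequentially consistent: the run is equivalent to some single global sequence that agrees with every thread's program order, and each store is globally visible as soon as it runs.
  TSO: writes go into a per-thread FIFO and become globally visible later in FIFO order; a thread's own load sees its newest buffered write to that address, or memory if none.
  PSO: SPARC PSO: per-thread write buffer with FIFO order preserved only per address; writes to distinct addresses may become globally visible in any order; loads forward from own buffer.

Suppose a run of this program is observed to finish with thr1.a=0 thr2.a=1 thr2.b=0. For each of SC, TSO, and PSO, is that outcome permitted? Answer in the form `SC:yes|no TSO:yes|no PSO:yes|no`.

SC:no TSO:yes PSO:yes

outcome vector order: (thr1.a,thr2.a,thr2.b)
SC: 11 outcomes — {000, 001, 002, 011, 012, 100, 101, 102, 110, 111, 112}
TSO: 12 outcomes — {000, 001, 002, 010, 011, 012, 100, 101, 102, 110, 111, 112}
PSO: 12 outcomes — {000, 001, 002, 010, 011, 012, 100, 101, 102, 110, 111, 112}
target 010 ∈ {TSO,PSO}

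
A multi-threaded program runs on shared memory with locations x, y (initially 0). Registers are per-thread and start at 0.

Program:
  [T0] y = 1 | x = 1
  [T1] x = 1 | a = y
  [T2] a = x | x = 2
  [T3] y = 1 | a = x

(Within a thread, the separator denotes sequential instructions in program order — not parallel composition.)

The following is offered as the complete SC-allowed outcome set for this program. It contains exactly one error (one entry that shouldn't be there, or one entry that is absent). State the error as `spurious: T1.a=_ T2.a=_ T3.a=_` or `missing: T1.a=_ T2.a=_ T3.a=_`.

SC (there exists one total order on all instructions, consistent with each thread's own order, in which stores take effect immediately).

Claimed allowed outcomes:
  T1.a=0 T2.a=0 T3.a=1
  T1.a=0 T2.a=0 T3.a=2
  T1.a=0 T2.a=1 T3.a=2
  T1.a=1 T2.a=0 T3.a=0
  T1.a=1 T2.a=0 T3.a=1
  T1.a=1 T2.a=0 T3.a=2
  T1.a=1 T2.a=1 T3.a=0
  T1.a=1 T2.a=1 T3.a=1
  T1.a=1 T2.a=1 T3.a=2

missing: T1.a=0 T2.a=1 T3.a=1

outcome vector order: (T1.a,T2.a,T3.a)
under SC → (0,0,1); (0,0,2); (0,1,1); (0,1,2); (1,0,0); (1,0,1); (1,0,2); (1,1,0); (1,1,1); (1,1,2)
SC∖claimed = {(0,1,1)}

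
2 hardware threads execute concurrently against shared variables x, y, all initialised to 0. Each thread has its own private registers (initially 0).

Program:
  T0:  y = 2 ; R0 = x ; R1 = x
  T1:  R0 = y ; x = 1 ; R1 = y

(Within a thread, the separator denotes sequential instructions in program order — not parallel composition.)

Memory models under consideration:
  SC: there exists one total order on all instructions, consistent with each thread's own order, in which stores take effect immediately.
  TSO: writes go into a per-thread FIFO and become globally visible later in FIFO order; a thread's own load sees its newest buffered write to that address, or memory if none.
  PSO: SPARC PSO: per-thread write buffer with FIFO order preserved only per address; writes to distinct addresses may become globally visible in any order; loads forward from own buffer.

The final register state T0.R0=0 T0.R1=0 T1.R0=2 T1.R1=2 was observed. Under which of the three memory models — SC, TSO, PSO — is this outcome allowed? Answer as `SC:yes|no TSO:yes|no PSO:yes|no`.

SC:yes TSO:yes PSO:yes

outcome vector order: (T0.R0,T0.R1,T1.R0,T1.R1)
SC: 7 outcomes — {<0 0 0 2> <0 0 2 2> <0 1 0 2> <0 1 2 2> <1 1 0 0> <1 1 0 2> <1 1 2 2>}
TSO: 9 outcomes — {<0 0 0 0> <0 0 0 2> <0 0 2 2> <0 1 0 0> <0 1 0 2> <0 1 2 2> <1 1 0 0> <1 1 0 2> <1 1 2 2>}
PSO: 9 outcomes — {<0 0 0 0> <0 0 0 2> <0 0 2 2> <0 1 0 0> <0 1 0 2> <0 1 2 2> <1 1 0 0> <1 1 0 2> <1 1 2 2>}
target <0 0 2 2> ∈ {SC,TSO,PSO}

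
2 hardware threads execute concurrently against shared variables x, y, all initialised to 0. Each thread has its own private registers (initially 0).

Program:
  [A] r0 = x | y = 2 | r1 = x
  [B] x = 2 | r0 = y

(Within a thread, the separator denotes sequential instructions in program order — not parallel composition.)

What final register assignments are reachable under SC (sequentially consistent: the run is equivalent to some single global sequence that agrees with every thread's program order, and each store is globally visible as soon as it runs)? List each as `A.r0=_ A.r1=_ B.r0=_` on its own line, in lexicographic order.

A.r0=0 A.r1=0 B.r0=2
A.r0=0 A.r1=2 B.r0=0
A.r0=0 A.r1=2 B.r0=2
A.r0=2 A.r1=2 B.r0=0
A.r0=2 A.r1=2 B.r0=2

outcome vector order: (A.r0,A.r1,B.r0)
|SC outcomes| = 5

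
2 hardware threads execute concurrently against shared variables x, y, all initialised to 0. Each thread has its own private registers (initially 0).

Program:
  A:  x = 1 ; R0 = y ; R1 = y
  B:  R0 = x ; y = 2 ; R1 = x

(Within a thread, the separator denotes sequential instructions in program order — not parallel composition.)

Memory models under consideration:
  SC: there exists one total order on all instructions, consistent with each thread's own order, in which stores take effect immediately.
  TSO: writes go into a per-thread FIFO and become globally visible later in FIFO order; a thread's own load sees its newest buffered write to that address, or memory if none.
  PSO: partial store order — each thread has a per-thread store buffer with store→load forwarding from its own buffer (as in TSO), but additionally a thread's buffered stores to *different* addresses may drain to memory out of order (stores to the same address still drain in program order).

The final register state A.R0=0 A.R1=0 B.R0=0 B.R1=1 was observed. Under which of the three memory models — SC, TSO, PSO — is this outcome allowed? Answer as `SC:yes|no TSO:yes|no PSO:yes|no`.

outcome vector order: (A.R0,A.R1,B.R0,B.R1)
[SC] allowed = {0001 0011 0201 0211 2200 2201 2211}
[TSO] allowed = {0000 0001 0011 0200 0201 0211 2200 2201 2211}
[PSO] allowed = {0000 0001 0011 0200 0201 0211 2200 2201 2211}
target 0001 ∈ {SC,TSO,PSO}

SC:yes TSO:yes PSO:yes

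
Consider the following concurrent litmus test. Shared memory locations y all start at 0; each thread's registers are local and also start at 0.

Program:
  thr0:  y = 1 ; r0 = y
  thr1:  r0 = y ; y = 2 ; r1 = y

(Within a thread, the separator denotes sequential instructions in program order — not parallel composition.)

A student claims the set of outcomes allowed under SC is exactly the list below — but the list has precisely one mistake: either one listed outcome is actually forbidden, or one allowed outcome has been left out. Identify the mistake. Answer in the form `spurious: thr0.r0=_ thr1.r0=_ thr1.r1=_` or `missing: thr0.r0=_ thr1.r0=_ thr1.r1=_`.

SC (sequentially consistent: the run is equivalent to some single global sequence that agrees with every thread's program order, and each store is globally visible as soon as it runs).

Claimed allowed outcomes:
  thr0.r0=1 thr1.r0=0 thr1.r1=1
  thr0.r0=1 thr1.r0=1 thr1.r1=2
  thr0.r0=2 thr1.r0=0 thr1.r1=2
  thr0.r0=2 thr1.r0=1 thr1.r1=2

outcome vector order: (thr0.r0,thr1.r0,thr1.r1)
[SC] allowed = {(1,0,1); (1,0,2); (1,1,2); (2,0,2); (2,1,2)}
SC∖claimed = {(1,0,2)}

missing: thr0.r0=1 thr1.r0=0 thr1.r1=2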